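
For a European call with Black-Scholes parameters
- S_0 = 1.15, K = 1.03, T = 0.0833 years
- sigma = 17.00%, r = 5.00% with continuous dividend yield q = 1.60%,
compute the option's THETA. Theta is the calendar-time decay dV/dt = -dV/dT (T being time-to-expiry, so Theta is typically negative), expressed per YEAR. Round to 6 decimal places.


d1 = 2.3283221315; d2 = 2.2792571745
phi(d1) = 0.0265299630; exp(-qT) = 0.9986680878; exp(-rT) = 0.9958436616
Theta = -S*exp(-qT)*phi(d1)*sigma/(2*sqrt(T)) - r*K*exp(-rT)*N(d2) + q*S*exp(-qT)*N(d1)
N(d1) = 0.9900524975; N(d2) = 0.9886741089; sqrt(T) = 0.2886173938
Term 1 = -1.1500 * 0.9986680878 * 0.0265299630 * 0.1700 / (2 * 0.2886173938) = -0.0089732978
Term 2 = -0.0500 * 1.0300 * 0.9958436616 * 0.9886741089 = -0.0507050895
Term 3 = 0.0160 * 1.1500 * 0.9986680878 * 0.9900524975 = 0.0181927026
Theta = -0.0089732978 + (-0.0507050895) + (0.0181927026) = -0.041486

Answer: Theta = -0.041486


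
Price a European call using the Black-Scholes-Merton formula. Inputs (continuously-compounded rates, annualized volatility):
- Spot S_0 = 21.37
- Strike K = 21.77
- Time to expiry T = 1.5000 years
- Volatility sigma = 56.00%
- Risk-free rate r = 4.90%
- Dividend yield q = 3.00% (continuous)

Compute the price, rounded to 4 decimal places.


d1 = (ln(S/K) + (r - q + 0.5*sigma^2) * T) / (sigma * sqrt(T)) = 0.35744353
d2 = d1 - sigma * sqrt(T) = -0.32841360
exp(-rT) = 0.92913615; exp(-qT) = 0.95599748
C = S_0 * exp(-qT) * N(d1) - K * exp(-rT) * N(d2)
N(d1) = 0.63962010; N(d2) = 0.37129948
C = 21.3700 * 0.95599748 * 0.63962010 - 21.7700 * 0.92913615 * 0.37129948 = 5.5568

Answer: Price = 5.5568


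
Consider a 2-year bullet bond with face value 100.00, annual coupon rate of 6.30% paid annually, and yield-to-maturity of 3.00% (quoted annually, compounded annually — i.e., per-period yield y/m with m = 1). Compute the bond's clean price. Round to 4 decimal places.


Coupon per period c = face * coupon_rate / m = 6.300000
Periods per year m = 1; per-period yield y/m = 0.030000
Number of cashflows N = 2
Cashflows (t years, CF_t, discount factor 1/(1+y/m)^(m*t), PV):
  t = 1.0000: CF_t = 6.300000, DF = 0.970874, PV = 6.116505
  t = 2.0000: CF_t = 106.300000, DF = 0.942596, PV = 100.197945
Price P = sum_t PV_t = 106.314450

Answer: Price = 106.3144


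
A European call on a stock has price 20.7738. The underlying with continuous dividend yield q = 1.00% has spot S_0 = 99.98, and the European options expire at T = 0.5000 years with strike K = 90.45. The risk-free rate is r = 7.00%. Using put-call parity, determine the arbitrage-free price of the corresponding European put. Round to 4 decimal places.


Answer: Put price = 8.6315

Derivation:
Put-call parity: C - P = S_0 * exp(-qT) - K * exp(-rT).
S_0 * exp(-qT) = 99.9800 * 0.99501248 = 99.48134767
K * exp(-rT) = 90.4500 * 0.96560542 = 87.33900990
P = C - S*exp(-qT) + K*exp(-rT)
P = 20.7738 - 99.48134767 + 87.33900990 = 8.6315


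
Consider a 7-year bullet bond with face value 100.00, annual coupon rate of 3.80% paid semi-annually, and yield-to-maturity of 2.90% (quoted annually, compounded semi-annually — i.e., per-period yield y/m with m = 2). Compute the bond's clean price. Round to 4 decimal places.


Coupon per period c = face * coupon_rate / m = 1.900000
Periods per year m = 2; per-period yield y/m = 0.014500
Number of cashflows N = 14
Cashflows (t years, CF_t, discount factor 1/(1+y/m)^(m*t), PV):
  t = 0.5000: CF_t = 1.900000, DF = 0.985707, PV = 1.872844
  t = 1.0000: CF_t = 1.900000, DF = 0.971619, PV = 1.846076
  t = 1.5000: CF_t = 1.900000, DF = 0.957732, PV = 1.819690
  t = 2.0000: CF_t = 1.900000, DF = 0.944043, PV = 1.793682
  t = 2.5000: CF_t = 1.900000, DF = 0.930550, PV = 1.768045
  t = 3.0000: CF_t = 1.900000, DF = 0.917250, PV = 1.742775
  t = 3.5000: CF_t = 1.900000, DF = 0.904140, PV = 1.717866
  t = 4.0000: CF_t = 1.900000, DF = 0.891217, PV = 1.693313
  t = 4.5000: CF_t = 1.900000, DF = 0.878479, PV = 1.669111
  t = 5.0000: CF_t = 1.900000, DF = 0.865923, PV = 1.645254
  t = 5.5000: CF_t = 1.900000, DF = 0.853547, PV = 1.621739
  t = 6.0000: CF_t = 1.900000, DF = 0.841347, PV = 1.598560
  t = 6.5000: CF_t = 1.900000, DF = 0.829322, PV = 1.575712
  t = 7.0000: CF_t = 101.900000, DF = 0.817469, PV = 83.300089
Price P = sum_t PV_t = 105.664756

Answer: Price = 105.6648


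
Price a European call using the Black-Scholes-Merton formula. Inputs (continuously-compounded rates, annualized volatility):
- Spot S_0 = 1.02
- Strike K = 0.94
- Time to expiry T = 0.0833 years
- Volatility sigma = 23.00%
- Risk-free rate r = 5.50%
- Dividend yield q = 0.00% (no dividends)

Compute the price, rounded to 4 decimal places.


Answer: Price = 0.0873

Derivation:
d1 = (ln(S/K) + (r - q + 0.5*sigma^2) * T) / (sigma * sqrt(T)) = 1.33263257
d2 = d1 - sigma * sqrt(T) = 1.26625057
exp(-rT) = 0.99542898; exp(-qT) = 1.00000000
C = S_0 * exp(-qT) * N(d1) - K * exp(-rT) * N(d2)
N(d1) = 0.90867379; N(d2) = 0.89728831
C = 1.0200 * 1.00000000 * 0.90867379 - 0.9400 * 0.99542898 * 0.89728831 = 0.0873


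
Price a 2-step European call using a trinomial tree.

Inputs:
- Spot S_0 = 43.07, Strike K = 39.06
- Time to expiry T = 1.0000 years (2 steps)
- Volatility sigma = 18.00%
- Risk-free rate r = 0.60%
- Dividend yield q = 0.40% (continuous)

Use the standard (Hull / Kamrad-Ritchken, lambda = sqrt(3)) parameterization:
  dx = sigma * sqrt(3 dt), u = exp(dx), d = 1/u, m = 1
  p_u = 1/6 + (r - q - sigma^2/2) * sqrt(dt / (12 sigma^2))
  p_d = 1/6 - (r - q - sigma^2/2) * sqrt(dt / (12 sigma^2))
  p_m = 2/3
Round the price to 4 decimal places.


dt = T/N = 0.500000; dx = sigma*sqrt(3*dt) = 0.220454
u = exp(dx) = 1.246643; d = 1/u = 0.802154
p_u = 0.150564, p_m = 0.666667, p_d = 0.182770
Discount per step: exp(-r*dt) = 0.997004
Stock lattice S(k, j) with j the centered position index:
  k=0: S(0,+0) = 43.0700
  k=1: S(1,-1) = 34.5488; S(1,+0) = 43.0700; S(1,+1) = 53.6929
  k=2: S(2,-2) = 27.7135; S(2,-1) = 34.5488; S(2,+0) = 43.0700; S(2,+1) = 53.6929; S(2,+2) = 66.9359
Terminal payoffs V(N, j) = max(S_T - K, 0):
  V(2,-2) = 0.000000; V(2,-1) = 0.000000; V(2,+0) = 4.010000; V(2,+1) = 14.632900; V(2,+2) = 27.875860
Backward induction: V(k, j) = exp(-r*dt) * [p_u * V(k+1, j+1) + p_m * V(k+1, j) + p_d * V(k+1, j-1)]
  V(1,-1) = exp(-r*dt) * [p_u*4.010000 + p_m*0.000000 + p_d*0.000000] = 0.601951
  V(1,+0) = exp(-r*dt) * [p_u*14.632900 + p_m*4.010000 + p_d*0.000000] = 4.861907
  V(1,+1) = exp(-r*dt) * [p_u*27.875860 + p_m*14.632900 + p_d*4.010000] = 14.641272
  V(0,+0) = exp(-r*dt) * [p_u*14.641272 + p_m*4.861907 + p_d*0.601951] = 5.539089

Answer: Price = V(0,0) = 5.5391


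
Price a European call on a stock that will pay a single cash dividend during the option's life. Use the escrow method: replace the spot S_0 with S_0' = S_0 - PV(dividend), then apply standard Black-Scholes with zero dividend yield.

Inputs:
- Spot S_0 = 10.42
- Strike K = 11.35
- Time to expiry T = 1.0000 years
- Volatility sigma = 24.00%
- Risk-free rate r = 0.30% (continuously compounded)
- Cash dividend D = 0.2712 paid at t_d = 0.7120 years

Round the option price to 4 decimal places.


Answer: Price = 0.5448

Derivation:
PV(D) = D * exp(-r * t_d) = 0.2712 * 0.99786628 = 0.27062134
S_0' = S_0 - PV(D) = 10.4200 - 0.27062134 = 10.14937866
d1 = (ln(S_0'/K) + (r + sigma^2/2)*T) / (sigma*sqrt(T)) = -0.33335523
d2 = d1 - sigma*sqrt(T) = -0.57335523
exp(-rT) = 0.99700450
N(d1) = 0.36943308; N(d2) = 0.28320210
C = S_0' * N(d1) - K * exp(-rT) * N(d2) = 10.14937866 * 0.36943308 - 11.3500 * 0.99700450 * 0.28320210 = 0.5448


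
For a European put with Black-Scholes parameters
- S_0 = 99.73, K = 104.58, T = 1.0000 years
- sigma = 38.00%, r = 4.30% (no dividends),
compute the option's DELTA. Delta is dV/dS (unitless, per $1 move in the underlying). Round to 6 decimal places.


Answer: Delta = -0.429285

Derivation:
d1 = 0.1781952780; d2 = -0.2018047220
phi(d1) = 0.3926583782; exp(-qT) = 1.0000000000; exp(-rT) = 0.9579113901
N(-d1) = 0.4292848090
Delta = -exp(-qT) * N(-d1) = -1.0000000000 * 0.4292848090 = -0.429285


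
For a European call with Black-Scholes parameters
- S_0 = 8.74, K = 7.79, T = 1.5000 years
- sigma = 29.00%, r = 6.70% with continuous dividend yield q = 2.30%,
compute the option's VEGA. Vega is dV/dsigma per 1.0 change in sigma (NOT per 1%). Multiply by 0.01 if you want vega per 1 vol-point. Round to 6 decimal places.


d1 = 0.6873896915; d2 = 0.3322136788
phi(d1) = 0.3149974211; exp(-qT) = 0.9660883397; exp(-rT) = 0.9043851124
Vega = S * exp(-qT) * phi(d1) * sqrt(T) = 8.7400 * 0.9660883397 * 0.3149974211 * 1.2247448714 = 3.257474

Answer: Vega = 3.257474


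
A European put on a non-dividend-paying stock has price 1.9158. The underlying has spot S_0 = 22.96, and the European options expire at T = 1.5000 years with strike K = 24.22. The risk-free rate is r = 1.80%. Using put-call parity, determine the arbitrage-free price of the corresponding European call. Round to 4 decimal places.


Answer: Call price = 1.3010

Derivation:
Put-call parity: C - P = S_0 * exp(-qT) - K * exp(-rT).
S_0 * exp(-qT) = 22.9600 * 1.00000000 = 22.96000000
K * exp(-rT) = 24.2200 * 0.97336124 = 23.57480927
C = P + S*exp(-qT) - K*exp(-rT)
C = 1.9158 + 22.96000000 - 23.57480927 = 1.3010


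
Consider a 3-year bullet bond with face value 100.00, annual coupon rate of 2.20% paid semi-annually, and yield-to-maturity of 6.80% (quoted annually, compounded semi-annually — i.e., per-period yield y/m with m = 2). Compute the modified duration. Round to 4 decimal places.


Answer: Modified duration = 2.8171

Derivation:
Coupon per period c = face * coupon_rate / m = 1.100000
Periods per year m = 2; per-period yield y/m = 0.034000
Number of cashflows N = 6
Cashflows (t years, CF_t, discount factor 1/(1+y/m)^(m*t), PV):
  t = 0.5000: CF_t = 1.100000, DF = 0.967118, PV = 1.063830
  t = 1.0000: CF_t = 1.100000, DF = 0.935317, PV = 1.028849
  t = 1.5000: CF_t = 1.100000, DF = 0.904562, PV = 0.995018
  t = 2.0000: CF_t = 1.100000, DF = 0.874818, PV = 0.962300
  t = 2.5000: CF_t = 1.100000, DF = 0.846052, PV = 0.930658
  t = 3.0000: CF_t = 101.100000, DF = 0.818233, PV = 82.723314
Price P = sum_t PV_t = 87.703969
First compute Macaulay numerator sum_t t * PV_t:
  t * PV_t at t = 0.5000: 0.531915
  t * PV_t at t = 1.0000: 1.028849
  t * PV_t at t = 1.5000: 1.492527
  t * PV_t at t = 2.0000: 1.924600
  t * PV_t at t = 2.5000: 2.326644
  t * PV_t at t = 3.0000: 248.169941
Macaulay duration D = 255.474477 / 87.703969 = 2.912918
Modified duration = D / (1 + y/m) = 2.912918 / (1 + 0.034000) = 2.817135


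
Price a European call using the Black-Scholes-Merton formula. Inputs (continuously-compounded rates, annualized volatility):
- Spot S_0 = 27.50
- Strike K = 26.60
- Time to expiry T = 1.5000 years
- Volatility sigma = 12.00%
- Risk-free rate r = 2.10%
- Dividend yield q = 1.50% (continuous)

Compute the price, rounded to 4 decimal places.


d1 = (ln(S/K) + (r - q + 0.5*sigma^2) * T) / (sigma * sqrt(T)) = 0.36112820
d2 = d1 - sigma * sqrt(T) = 0.21415881
exp(-rT) = 0.96899096; exp(-qT) = 0.97775124
C = S_0 * exp(-qT) * N(d1) - K * exp(-rT) * N(d2)
N(d1) = 0.64099819; N(d2) = 0.58478839
C = 27.5000 * 0.97775124 * 0.64099819 - 26.6000 * 0.96899096 * 0.58478839 = 2.1622

Answer: Price = 2.1622


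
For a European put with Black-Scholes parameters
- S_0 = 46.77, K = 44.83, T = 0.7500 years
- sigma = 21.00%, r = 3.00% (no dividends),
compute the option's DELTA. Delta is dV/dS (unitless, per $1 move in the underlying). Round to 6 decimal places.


Answer: Delta = -0.327223

Derivation:
d1 = 0.4475944449; d2 = 0.2657291101
phi(d1) = 0.3609163999; exp(-qT) = 1.0000000000; exp(-rT) = 0.9777512372
N(-d1) = 0.3272229565
Delta = -exp(-qT) * N(-d1) = -1.0000000000 * 0.3272229565 = -0.327223


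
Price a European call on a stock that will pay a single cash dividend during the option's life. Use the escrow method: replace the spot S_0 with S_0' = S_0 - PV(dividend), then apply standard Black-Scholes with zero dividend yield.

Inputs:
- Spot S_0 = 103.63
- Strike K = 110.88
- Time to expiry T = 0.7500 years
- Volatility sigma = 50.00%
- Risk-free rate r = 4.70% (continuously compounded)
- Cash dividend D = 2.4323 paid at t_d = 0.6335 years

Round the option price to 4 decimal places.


Answer: Price = 15.1112

Derivation:
PV(D) = D * exp(-r * t_d) = 2.4323 * 0.97066439 = 2.36094700
S_0' = S_0 - PV(D) = 103.6300 - 2.36094700 = 101.26905300
d1 = (ln(S_0'/K) + (r + sigma^2/2)*T) / (sigma*sqrt(T)) = 0.08852473
d2 = d1 - sigma*sqrt(T) = -0.34448798
exp(-rT) = 0.96536405
N(d1) = 0.53527018; N(d2) = 0.36523967
C = S_0' * N(d1) - K * exp(-rT) * N(d2) = 101.26905300 * 0.53527018 - 110.8800 * 0.96536405 * 0.36523967 = 15.1112


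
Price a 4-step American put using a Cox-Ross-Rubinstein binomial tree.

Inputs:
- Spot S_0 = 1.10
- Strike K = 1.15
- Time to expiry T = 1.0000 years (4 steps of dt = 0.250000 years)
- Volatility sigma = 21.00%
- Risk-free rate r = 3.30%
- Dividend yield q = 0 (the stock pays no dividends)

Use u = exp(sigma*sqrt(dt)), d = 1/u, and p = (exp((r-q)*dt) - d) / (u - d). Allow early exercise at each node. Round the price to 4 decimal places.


Answer: Price = V(0,0) = 0.1072

Derivation:
dt = T/N = 0.250000
u = exp(sigma*sqrt(dt)) = 1.110711; d = 1/u = 0.900325
p = (exp((r-q)*dt) - d) / (u - d) = 0.513150
Discount per step: exp(-r*dt) = 0.991784
Stock lattice S(k, i) with i counting down-moves:
  k=0: S(0,0) = 1.1000
  k=1: S(1,0) = 1.2218; S(1,1) = 0.9904
  k=2: S(2,0) = 1.3570; S(2,1) = 1.1000; S(2,2) = 0.8916
  k=3: S(3,0) = 1.5073; S(3,1) = 1.2218; S(3,2) = 0.9904; S(3,3) = 0.8028
  k=4: S(4,0) = 1.6742; S(4,1) = 1.3570; S(4,2) = 1.1000; S(4,3) = 0.8916; S(4,4) = 0.7228
Terminal payoffs V(N, i) = max(K - S_T, 0):
  V(4,0) = 0.000000; V(4,1) = 0.000000; V(4,2) = 0.050000; V(4,3) = 0.258357; V(4,4) = 0.427248
Backward induction: V(k, i) = exp(-r*dt) * [p * V(k+1, i) + (1-p) * V(k+1, i+1)]; then take max(V_cont, immediate exercise) for American.
  V(3,0) = exp(-r*dt) * [p*0.000000 + (1-p)*0.000000] = 0.000000; exercise = 0.000000; V(3,0) = max -> 0.000000
  V(3,1) = exp(-r*dt) * [p*0.000000 + (1-p)*0.050000] = 0.024143; exercise = 0.000000; V(3,1) = max -> 0.024143
  V(3,2) = exp(-r*dt) * [p*0.050000 + (1-p)*0.258357] = 0.150195; exercise = 0.159643; V(3,2) = max -> 0.159643
  V(3,3) = exp(-r*dt) * [p*0.258357 + (1-p)*0.427248] = 0.337784; exercise = 0.347232; V(3,3) = max -> 0.347232
  V(2,0) = exp(-r*dt) * [p*0.000000 + (1-p)*0.024143] = 0.011657; exercise = 0.000000; V(2,0) = max -> 0.011657
  V(2,1) = exp(-r*dt) * [p*0.024143 + (1-p)*0.159643] = 0.089371; exercise = 0.050000; V(2,1) = max -> 0.089371
  V(2,2) = exp(-r*dt) * [p*0.159643 + (1-p)*0.347232] = 0.248909; exercise = 0.258357; V(2,2) = max -> 0.258357
  V(1,0) = exp(-r*dt) * [p*0.011657 + (1-p)*0.089371] = 0.049085; exercise = 0.000000; V(1,0) = max -> 0.049085
  V(1,1) = exp(-r*dt) * [p*0.089371 + (1-p)*0.258357] = 0.170232; exercise = 0.159643; V(1,1) = max -> 0.170232
  V(0,0) = exp(-r*dt) * [p*0.049085 + (1-p)*0.170232] = 0.107178; exercise = 0.050000; V(0,0) = max -> 0.107178


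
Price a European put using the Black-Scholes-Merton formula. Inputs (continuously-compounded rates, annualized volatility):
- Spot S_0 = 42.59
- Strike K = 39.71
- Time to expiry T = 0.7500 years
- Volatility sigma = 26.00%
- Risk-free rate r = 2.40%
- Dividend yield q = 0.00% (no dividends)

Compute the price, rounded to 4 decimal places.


d1 = (ln(S/K) + (r - q + 0.5*sigma^2) * T) / (sigma * sqrt(T)) = 0.50347803
d2 = d1 - sigma * sqrt(T) = 0.27831143
exp(-rT) = 0.98216103; exp(-qT) = 1.00000000
P = K * exp(-rT) * N(-d2) - S_0 * exp(-qT) * N(-d1)
N(-d1) = 0.30731411; N(-d2) = 0.39038665
P = 39.7100 * 0.98216103 * 0.39038665 - 42.5900 * 1.00000000 * 0.30731411 = 2.1372

Answer: Price = 2.1372


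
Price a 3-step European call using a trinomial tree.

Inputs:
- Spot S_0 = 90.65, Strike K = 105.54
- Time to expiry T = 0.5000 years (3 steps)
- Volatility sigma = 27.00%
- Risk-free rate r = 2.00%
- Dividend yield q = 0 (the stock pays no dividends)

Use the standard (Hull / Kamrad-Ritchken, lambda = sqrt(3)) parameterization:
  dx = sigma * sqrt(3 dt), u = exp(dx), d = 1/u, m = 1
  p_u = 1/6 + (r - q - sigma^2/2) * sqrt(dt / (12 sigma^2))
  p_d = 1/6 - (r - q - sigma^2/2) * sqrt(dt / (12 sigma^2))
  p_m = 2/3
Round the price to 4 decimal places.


Answer: Price = V(0,0) = 2.5294

Derivation:
dt = T/N = 0.166667; dx = sigma*sqrt(3*dt) = 0.190919
u = exp(dx) = 1.210361; d = 1/u = 0.826200
p_u = 0.159486, p_m = 0.666667, p_d = 0.173847
Discount per step: exp(-r*dt) = 0.996672
Stock lattice S(k, j) with j the centered position index:
  k=0: S(0,+0) = 90.6500
  k=1: S(1,-1) = 74.8950; S(1,+0) = 90.6500; S(1,+1) = 109.7192
  k=2: S(2,-2) = 61.8782; S(2,-1) = 74.8950; S(2,+0) = 90.6500; S(2,+1) = 109.7192; S(2,+2) = 132.7999
  k=3: S(3,-3) = 51.1238; S(3,-2) = 61.8782; S(3,-1) = 74.8950; S(3,+0) = 90.6500; S(3,+1) = 109.7192; S(3,+2) = 132.7999; S(3,+3) = 160.7359
Terminal payoffs V(N, j) = max(S_T - K, 0):
  V(3,-3) = 0.000000; V(3,-2) = 0.000000; V(3,-1) = 0.000000; V(3,+0) = 0.000000; V(3,+1) = 4.179243; V(3,+2) = 27.259915; V(3,+3) = 55.195865
Backward induction: V(k, j) = exp(-r*dt) * [p_u * V(k+1, j+1) + p_m * V(k+1, j) + p_d * V(k+1, j-1)]
  V(2,-2) = exp(-r*dt) * [p_u*0.000000 + p_m*0.000000 + p_d*0.000000] = 0.000000
  V(2,-1) = exp(-r*dt) * [p_u*0.000000 + p_m*0.000000 + p_d*0.000000] = 0.000000
  V(2,+0) = exp(-r*dt) * [p_u*4.179243 + p_m*0.000000 + p_d*0.000000] = 0.664315
  V(2,+1) = exp(-r*dt) * [p_u*27.259915 + p_m*4.179243 + p_d*0.000000] = 7.110010
  V(2,+2) = exp(-r*dt) * [p_u*55.195865 + p_m*27.259915 + p_d*4.179243] = 27.610630
  V(1,-1) = exp(-r*dt) * [p_u*0.664315 + p_m*0.000000 + p_d*0.000000] = 0.105597
  V(1,+0) = exp(-r*dt) * [p_u*7.110010 + p_m*0.664315 + p_d*0.000000] = 1.571580
  V(1,+1) = exp(-r*dt) * [p_u*27.610630 + p_m*7.110010 + p_d*0.664315] = 9.228206
  V(0,+0) = exp(-r*dt) * [p_u*9.228206 + p_m*1.571580 + p_d*0.105597] = 2.529406


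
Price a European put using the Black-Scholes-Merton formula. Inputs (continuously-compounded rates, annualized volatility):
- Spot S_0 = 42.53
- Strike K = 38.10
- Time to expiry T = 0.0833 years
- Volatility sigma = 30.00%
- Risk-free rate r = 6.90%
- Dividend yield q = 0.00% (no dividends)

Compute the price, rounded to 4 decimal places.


Answer: Price = 0.1462

Derivation:
d1 = (ln(S/K) + (r - q + 0.5*sigma^2) * T) / (sigma * sqrt(T)) = 1.38004650
d2 = d1 - sigma * sqrt(T) = 1.29346128
exp(-rT) = 0.99426879; exp(-qT) = 1.00000000
P = K * exp(-rT) * N(-d2) - S_0 * exp(-qT) * N(-d1)
N(-d1) = 0.08378616; N(-d2) = 0.09792578
P = 38.1000 * 0.99426879 * 0.09792578 - 42.5300 * 1.00000000 * 0.08378616 = 0.1462


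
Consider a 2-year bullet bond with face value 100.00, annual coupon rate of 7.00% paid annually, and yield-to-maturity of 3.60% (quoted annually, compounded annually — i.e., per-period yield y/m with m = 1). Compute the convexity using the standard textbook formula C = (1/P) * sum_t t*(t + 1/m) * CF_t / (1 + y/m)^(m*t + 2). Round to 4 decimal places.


Coupon per period c = face * coupon_rate / m = 7.000000
Periods per year m = 1; per-period yield y/m = 0.036000
Number of cashflows N = 2
Cashflows (t years, CF_t, discount factor 1/(1+y/m)^(m*t), PV):
  t = 1.0000: CF_t = 7.000000, DF = 0.965251, PV = 6.756757
  t = 2.0000: CF_t = 107.000000, DF = 0.931709, PV = 99.692909
Price P = sum_t PV_t = 106.449665
Convexity numerator sum_t t*(t + 1/m) * CF_t / (1+y/m)^(m*t + 2):
  t = 1.0000: term = 12.590668
  t = 2.0000: term = 557.308936
Convexity = (1/P) * sum = 569.899604 / 106.449665 = 5.353700

Answer: Convexity = 5.3537


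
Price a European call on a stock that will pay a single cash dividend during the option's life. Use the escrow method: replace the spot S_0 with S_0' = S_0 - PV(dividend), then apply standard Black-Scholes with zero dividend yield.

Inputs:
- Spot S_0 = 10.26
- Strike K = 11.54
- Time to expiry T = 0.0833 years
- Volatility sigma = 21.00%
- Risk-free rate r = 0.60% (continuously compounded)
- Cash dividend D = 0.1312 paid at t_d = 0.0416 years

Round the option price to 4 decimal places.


PV(D) = D * exp(-r * t_d) = 0.1312 * 0.99975043 = 0.13116726
S_0' = S_0 - PV(D) = 10.2600 - 0.13116726 = 10.12883274
d1 = (ln(S_0'/K) + (r + sigma^2/2)*T) / (sigma*sqrt(T)) = -2.11346884
d2 = d1 - sigma*sqrt(T) = -2.17407849
exp(-rT) = 0.99950032
N(d1) = 0.01728033; N(d2) = 0.01484962
C = S_0' * N(d1) - K * exp(-rT) * N(d2) = 10.12883274 * 0.01728033 - 11.5400 * 0.99950032 * 0.01484962 = 0.0038

Answer: Price = 0.0038


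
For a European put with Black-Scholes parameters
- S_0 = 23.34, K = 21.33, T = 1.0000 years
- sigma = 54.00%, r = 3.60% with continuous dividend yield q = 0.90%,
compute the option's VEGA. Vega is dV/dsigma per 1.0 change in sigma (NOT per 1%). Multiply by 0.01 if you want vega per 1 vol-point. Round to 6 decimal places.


Answer: Vega = 8.196925

Derivation:
d1 = 0.4867668414; d2 = -0.0532331586
phi(d1) = 0.3543714890; exp(-qT) = 0.9910403788; exp(-rT) = 0.9646402935
Vega = S * exp(-qT) * phi(d1) * sqrt(T) = 23.3400 * 0.9910403788 * 0.3543714890 * 1.0000000000 = 8.196925


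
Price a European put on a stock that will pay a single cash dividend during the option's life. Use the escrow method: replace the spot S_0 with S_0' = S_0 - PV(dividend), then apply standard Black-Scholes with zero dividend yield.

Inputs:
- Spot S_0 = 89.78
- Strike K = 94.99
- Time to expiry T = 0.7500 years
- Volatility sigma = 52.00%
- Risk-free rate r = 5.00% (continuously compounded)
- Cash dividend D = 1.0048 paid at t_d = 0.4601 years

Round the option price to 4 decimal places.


Answer: Price = 17.4422

Derivation:
PV(D) = D * exp(-r * t_d) = 1.0048 * 0.97725760 = 0.98194843
S_0' = S_0 - PV(D) = 89.7800 - 0.98194843 = 88.79805157
d1 = (ln(S_0'/K) + (r + sigma^2/2)*T) / (sigma*sqrt(T)) = 0.15875597
d2 = d1 - sigma*sqrt(T) = -0.29157724
exp(-rT) = 0.96319442
N(-d1) = 0.43693057; N(-d2) = 0.61469506
P = K * exp(-rT) * N(-d2) - S_0' * N(-d1) = 94.9900 * 0.96319442 * 0.61469506 - 88.79805157 * 0.43693057 = 17.4422


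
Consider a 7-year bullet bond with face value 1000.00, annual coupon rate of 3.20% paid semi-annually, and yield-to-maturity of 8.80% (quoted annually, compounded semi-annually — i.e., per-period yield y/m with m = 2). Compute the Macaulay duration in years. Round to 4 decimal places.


Coupon per period c = face * coupon_rate / m = 16.000000
Periods per year m = 2; per-period yield y/m = 0.044000
Number of cashflows N = 14
Cashflows (t years, CF_t, discount factor 1/(1+y/m)^(m*t), PV):
  t = 0.5000: CF_t = 16.000000, DF = 0.957854, PV = 15.325670
  t = 1.0000: CF_t = 16.000000, DF = 0.917485, PV = 14.679761
  t = 1.5000: CF_t = 16.000000, DF = 0.878817, PV = 14.061074
  t = 2.0000: CF_t = 16.000000, DF = 0.841779, PV = 13.468461
  t = 2.5000: CF_t = 16.000000, DF = 0.806302, PV = 12.900825
  t = 3.0000: CF_t = 16.000000, DF = 0.772320, PV = 12.357112
  t = 3.5000: CF_t = 16.000000, DF = 0.739770, PV = 11.836314
  t = 4.0000: CF_t = 16.000000, DF = 0.708592, PV = 11.337466
  t = 4.5000: CF_t = 16.000000, DF = 0.678728, PV = 10.859642
  t = 5.0000: CF_t = 16.000000, DF = 0.650122, PV = 10.401956
  t = 5.5000: CF_t = 16.000000, DF = 0.622722, PV = 9.963559
  t = 6.0000: CF_t = 16.000000, DF = 0.596477, PV = 9.543639
  t = 6.5000: CF_t = 16.000000, DF = 0.571339, PV = 9.141417
  t = 7.0000: CF_t = 1016.000000, DF = 0.547259, PV = 556.015280
Price P = sum_t PV_t = 711.892176
Macaulay numerator sum_t t * PV_t:
  t * PV_t at t = 0.5000: 7.662835
  t * PV_t at t = 1.0000: 14.679761
  t * PV_t at t = 1.5000: 21.091611
  t * PV_t at t = 2.0000: 26.936923
  t * PV_t at t = 2.5000: 32.252063
  t * PV_t at t = 3.0000: 37.071337
  t * PV_t at t = 3.5000: 41.427100
  t * PV_t at t = 4.0000: 45.349864
  t * PV_t at t = 4.5000: 48.868387
  t * PV_t at t = 5.0000: 52.009778
  t * PV_t at t = 5.5000: 54.799575
  t * PV_t at t = 6.0000: 57.261833
  t * PV_t at t = 6.5000: 59.419208
  t * PV_t at t = 7.0000: 3892.106959
Macaulay duration D = (sum_t t * PV_t) / P = 4390.937234 / 711.892176 = 6.167981

Answer: Macaulay duration = 6.1680 years


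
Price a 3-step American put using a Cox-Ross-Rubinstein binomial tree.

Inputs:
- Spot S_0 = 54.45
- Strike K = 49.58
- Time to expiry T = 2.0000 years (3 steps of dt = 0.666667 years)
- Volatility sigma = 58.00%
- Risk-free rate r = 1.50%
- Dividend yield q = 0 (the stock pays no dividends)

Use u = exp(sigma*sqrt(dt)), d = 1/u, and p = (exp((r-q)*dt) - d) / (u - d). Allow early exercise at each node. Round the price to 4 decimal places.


Answer: Price = V(0,0) = 14.6458

Derivation:
dt = T/N = 0.666667
u = exp(sigma*sqrt(dt)) = 1.605713; d = 1/u = 0.622776
p = (exp((r-q)*dt) - d) / (u - d) = 0.393997
Discount per step: exp(-r*dt) = 0.990050
Stock lattice S(k, i) with i counting down-moves:
  k=0: S(0,0) = 54.4500
  k=1: S(1,0) = 87.4311; S(1,1) = 33.9102
  k=2: S(2,0) = 140.3892; S(2,1) = 54.4500; S(2,2) = 21.1184
  k=3: S(3,0) = 225.4249; S(3,1) = 87.4311; S(3,2) = 33.9102; S(3,3) = 13.1521
Terminal payoffs V(N, i) = max(K - S_T, 0):
  V(3,0) = 0.000000; V(3,1) = 0.000000; V(3,2) = 15.669835; V(3,3) = 36.427935
Backward induction: V(k, i) = exp(-r*dt) * [p * V(k+1, i) + (1-p) * V(k+1, i+1)]; then take max(V_cont, immediate exercise) for American.
  V(2,0) = exp(-r*dt) * [p*0.000000 + (1-p)*0.000000] = 0.000000; exercise = 0.000000; V(2,0) = max -> 0.000000
  V(2,1) = exp(-r*dt) * [p*0.000000 + (1-p)*15.669835] = 9.401485; exercise = 0.000000; V(2,1) = max -> 9.401485
  V(2,2) = exp(-r*dt) * [p*15.669835 + (1-p)*36.427935] = 27.968226; exercise = 28.461555; V(2,2) = max -> 28.461555
  V(1,0) = exp(-r*dt) * [p*0.000000 + (1-p)*9.401485] = 5.640641; exercise = 0.000000; V(1,0) = max -> 5.640641
  V(1,1) = exp(-r*dt) * [p*9.401485 + (1-p)*28.461555] = 20.743475; exercise = 15.669835; V(1,1) = max -> 20.743475
  V(0,0) = exp(-r*dt) * [p*5.640641 + (1-p)*20.743475] = 14.645815; exercise = 0.000000; V(0,0) = max -> 14.645815


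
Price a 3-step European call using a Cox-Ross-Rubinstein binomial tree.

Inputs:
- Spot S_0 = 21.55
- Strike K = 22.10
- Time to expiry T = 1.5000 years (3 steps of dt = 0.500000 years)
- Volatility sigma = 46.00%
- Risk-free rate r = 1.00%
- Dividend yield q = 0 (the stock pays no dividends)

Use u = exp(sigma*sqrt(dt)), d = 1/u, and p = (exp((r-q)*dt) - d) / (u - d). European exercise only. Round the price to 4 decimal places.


dt = T/N = 0.500000
u = exp(sigma*sqrt(dt)) = 1.384403; d = 1/u = 0.722333
p = (exp((r-q)*dt) - d) / (u - d) = 0.426963
Discount per step: exp(-r*dt) = 0.995012
Stock lattice S(k, i) with i counting down-moves:
  k=0: S(0,0) = 21.5500
  k=1: S(1,0) = 29.8339; S(1,1) = 15.5663
  k=2: S(2,0) = 41.3021; S(2,1) = 21.5500; S(2,2) = 11.2440
  k=3: S(3,0) = 57.1788; S(3,1) = 29.8339; S(3,2) = 15.5663; S(3,3) = 8.1219
Terminal payoffs V(N, i) = max(S_T - K, 0):
  V(3,0) = 35.078799; V(3,1) = 7.733888; V(3,2) = 0.000000; V(3,3) = 0.000000
Backward induction: V(k, i) = exp(-r*dt) * [p * V(k+1, i) + (1-p) * V(k+1, i+1)].
  V(2,0) = exp(-r*dt) * [p*35.078799 + (1-p)*7.733888] = 19.312353
  V(2,1) = exp(-r*dt) * [p*7.733888 + (1-p)*0.000000] = 3.285616
  V(2,2) = exp(-r*dt) * [p*0.000000 + (1-p)*0.000000] = 0.000000
  V(1,0) = exp(-r*dt) * [p*19.312353 + (1-p)*3.285616] = 10.077926
  V(1,1) = exp(-r*dt) * [p*3.285616 + (1-p)*0.000000] = 1.395840
  V(0,0) = exp(-r*dt) * [p*10.077926 + (1-p)*1.395840] = 5.077321

Answer: Price = V(0,0) = 5.0773


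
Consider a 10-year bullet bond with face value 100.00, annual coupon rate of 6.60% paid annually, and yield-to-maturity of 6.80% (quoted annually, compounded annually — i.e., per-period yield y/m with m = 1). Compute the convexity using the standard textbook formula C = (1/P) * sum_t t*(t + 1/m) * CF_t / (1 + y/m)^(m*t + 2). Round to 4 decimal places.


Answer: Convexity = 66.3332

Derivation:
Coupon per period c = face * coupon_rate / m = 6.600000
Periods per year m = 1; per-period yield y/m = 0.068000
Number of cashflows N = 10
Cashflows (t years, CF_t, discount factor 1/(1+y/m)^(m*t), PV):
  t = 1.0000: CF_t = 6.600000, DF = 0.936330, PV = 6.179775
  t = 2.0000: CF_t = 6.600000, DF = 0.876713, PV = 5.786306
  t = 3.0000: CF_t = 6.600000, DF = 0.820892, PV = 5.417890
  t = 4.0000: CF_t = 6.600000, DF = 0.768626, PV = 5.072931
  t = 5.0000: CF_t = 6.600000, DF = 0.719687, PV = 4.749935
  t = 6.0000: CF_t = 6.600000, DF = 0.673864, PV = 4.447505
  t = 7.0000: CF_t = 6.600000, DF = 0.630959, PV = 4.164330
  t = 8.0000: CF_t = 6.600000, DF = 0.590786, PV = 3.899186
  t = 9.0000: CF_t = 6.600000, DF = 0.553170, PV = 3.650923
  t = 10.0000: CF_t = 106.600000, DF = 0.517950, PV = 55.213424
Price P = sum_t PV_t = 98.582205
Convexity numerator sum_t t*(t + 1/m) * CF_t / (1+y/m)^(m*t + 2):
  t = 1.0000: term = 10.835780
  t = 2.0000: term = 30.437584
  t = 3.0000: term = 56.999221
  t = 4.0000: term = 88.950095
  t = 5.0000: term = 124.929908
  t = 6.0000: term = 163.765797
  t = 7.0000: term = 204.451682
  t = 8.0000: term = 246.129634
  t = 9.0000: term = 288.073073
  t = 10.0000: term = 5324.696486
Convexity = (1/P) * sum = 6539.269260 / 98.582205 = 66.333161


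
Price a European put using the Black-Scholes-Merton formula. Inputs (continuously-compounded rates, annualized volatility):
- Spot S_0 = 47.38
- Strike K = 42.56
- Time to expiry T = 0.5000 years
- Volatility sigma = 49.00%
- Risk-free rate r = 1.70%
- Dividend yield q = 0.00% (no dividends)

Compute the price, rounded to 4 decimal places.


Answer: Price = 3.9071

Derivation:
d1 = (ln(S/K) + (r - q + 0.5*sigma^2) * T) / (sigma * sqrt(T)) = 0.50741507
d2 = d1 - sigma * sqrt(T) = 0.16093275
exp(-rT) = 0.99153602; exp(-qT) = 1.00000000
P = K * exp(-rT) * N(-d2) - S_0 * exp(-qT) * N(-d1)
N(-d1) = 0.30593181; N(-d2) = 0.43607318
P = 42.5600 * 0.99153602 * 0.43607318 - 47.3800 * 1.00000000 * 0.30593181 = 3.9071


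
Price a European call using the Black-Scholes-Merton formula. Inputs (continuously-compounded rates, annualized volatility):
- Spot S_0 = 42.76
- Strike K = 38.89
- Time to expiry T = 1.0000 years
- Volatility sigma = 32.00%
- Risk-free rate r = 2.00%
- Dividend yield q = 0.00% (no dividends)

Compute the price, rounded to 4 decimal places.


Answer: Price = 7.7852

Derivation:
d1 = (ln(S/K) + (r - q + 0.5*sigma^2) * T) / (sigma * sqrt(T)) = 0.51895606
d2 = d1 - sigma * sqrt(T) = 0.19895606
exp(-rT) = 0.98019867; exp(-qT) = 1.00000000
C = S_0 * exp(-qT) * N(d1) - K * exp(-rT) * N(d2)
N(d1) = 0.69810431; N(d2) = 0.57885144
C = 42.7600 * 1.00000000 * 0.69810431 - 38.8900 * 0.98019867 * 0.57885144 = 7.7852


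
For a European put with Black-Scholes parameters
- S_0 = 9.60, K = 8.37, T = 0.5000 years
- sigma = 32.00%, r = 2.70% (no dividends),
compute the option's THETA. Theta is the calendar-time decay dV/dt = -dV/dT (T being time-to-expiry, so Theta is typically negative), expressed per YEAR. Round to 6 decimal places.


Answer: Theta = -0.575198

Derivation:
d1 = 0.7787420632; d2 = 0.5524678932
phi(d1) = 0.2945937078; exp(-qT) = 1.0000000000; exp(-rT) = 0.9865907163
Theta = -S*exp(-qT)*phi(d1)*sigma/(2*sqrt(T)) + r*K*exp(-rT)*N(-d2) - q*S*exp(-qT)*N(-d1)
N(-d1) = 0.2180658363; N(-d2) = 0.2903139130; sqrt(T) = 0.7071067812
Term 1 = -9.6000 * 1.0000000000 * 0.2945937078 * 0.3200 / (2 * 0.7071067812) = -0.6399258884
Term 2 = 0.0270 * 8.3700 * 0.9865907163 * 0.2903139130 = 0.0647282844
Term 3 = 0 (no dividend yield, q = 0)
Theta = -0.6399258884 + (0.0647282844) + (0.0000000000) = -0.575198


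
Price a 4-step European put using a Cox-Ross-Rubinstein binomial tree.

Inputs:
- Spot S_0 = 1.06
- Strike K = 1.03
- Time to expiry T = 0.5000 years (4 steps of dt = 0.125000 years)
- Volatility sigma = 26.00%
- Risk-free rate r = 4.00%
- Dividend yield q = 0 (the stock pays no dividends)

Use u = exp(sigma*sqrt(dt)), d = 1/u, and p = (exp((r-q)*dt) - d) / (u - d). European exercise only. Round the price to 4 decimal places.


dt = T/N = 0.125000
u = exp(sigma*sqrt(dt)) = 1.096281; d = 1/u = 0.912175
p = (exp((r-q)*dt) - d) / (u - d) = 0.504261
Discount per step: exp(-r*dt) = 0.995012
Stock lattice S(k, i) with i counting down-moves:
  k=0: S(0,0) = 1.0600
  k=1: S(1,0) = 1.1621; S(1,1) = 0.9669
  k=2: S(2,0) = 1.2739; S(2,1) = 1.0600; S(2,2) = 0.8820
  k=3: S(3,0) = 1.3966; S(3,1) = 1.1621; S(3,2) = 0.9669; S(3,3) = 0.8045
  k=4: S(4,0) = 1.5311; S(4,1) = 1.2739; S(4,2) = 1.0600; S(4,3) = 0.8820; S(4,4) = 0.7339
Terminal payoffs V(N, i) = max(K - S_T, 0):
  V(4,0) = 0.000000; V(4,1) = 0.000000; V(4,2) = 0.000000; V(4,3) = 0.148014; V(4,4) = 0.296132
Backward induction: V(k, i) = exp(-r*dt) * [p * V(k+1, i) + (1-p) * V(k+1, i+1)].
  V(3,0) = exp(-r*dt) * [p*0.000000 + (1-p)*0.000000] = 0.000000
  V(3,1) = exp(-r*dt) * [p*0.000000 + (1-p)*0.000000] = 0.000000
  V(3,2) = exp(-r*dt) * [p*0.000000 + (1-p)*0.148014] = 0.073010
  V(3,3) = exp(-r*dt) * [p*0.148014 + (1-p)*0.296132] = 0.220337
  V(2,0) = exp(-r*dt) * [p*0.000000 + (1-p)*0.000000] = 0.000000
  V(2,1) = exp(-r*dt) * [p*0.000000 + (1-p)*0.073010] = 0.036013
  V(2,2) = exp(-r*dt) * [p*0.073010 + (1-p)*0.220337] = 0.145318
  V(1,0) = exp(-r*dt) * [p*0.000000 + (1-p)*0.036013] = 0.017764
  V(1,1) = exp(-r*dt) * [p*0.036013 + (1-p)*0.145318] = 0.089750
  V(0,0) = exp(-r*dt) * [p*0.017764 + (1-p)*0.089750] = 0.053184

Answer: Price = V(0,0) = 0.0532


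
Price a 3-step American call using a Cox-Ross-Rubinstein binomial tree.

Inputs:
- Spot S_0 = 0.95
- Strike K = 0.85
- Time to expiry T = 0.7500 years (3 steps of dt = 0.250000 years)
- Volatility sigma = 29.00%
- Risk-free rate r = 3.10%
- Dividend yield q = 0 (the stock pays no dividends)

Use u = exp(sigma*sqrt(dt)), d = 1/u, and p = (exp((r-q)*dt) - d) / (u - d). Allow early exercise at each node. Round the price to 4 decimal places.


Answer: Price = V(0,0) = 0.1604

Derivation:
dt = T/N = 0.250000
u = exp(sigma*sqrt(dt)) = 1.156040; d = 1/u = 0.865022
p = (exp((r-q)*dt) - d) / (u - d) = 0.490548
Discount per step: exp(-r*dt) = 0.992280
Stock lattice S(k, i) with i counting down-moves:
  k=0: S(0,0) = 0.9500
  k=1: S(1,0) = 1.0982; S(1,1) = 0.8218
  k=2: S(2,0) = 1.2696; S(2,1) = 0.9500; S(2,2) = 0.7109
  k=3: S(3,0) = 1.4677; S(3,1) = 1.0982; S(3,2) = 0.8218; S(3,3) = 0.6149
Terminal payoffs V(N, i) = max(S_T - K, 0):
  V(3,0) = 0.617715; V(3,1) = 0.248238; V(3,2) = 0.000000; V(3,3) = 0.000000
Backward induction: V(k, i) = exp(-r*dt) * [p * V(k+1, i) + (1-p) * V(k+1, i+1)]; then take max(V_cont, immediate exercise) for American.
  V(2,0) = exp(-r*dt) * [p*0.617715 + (1-p)*0.248238] = 0.426168; exercise = 0.419606; V(2,0) = max -> 0.426168
  V(2,1) = exp(-r*dt) * [p*0.248238 + (1-p)*0.000000] = 0.120832; exercise = 0.100000; V(2,1) = max -> 0.120832
  V(2,2) = exp(-r*dt) * [p*0.000000 + (1-p)*0.000000] = 0.000000; exercise = 0.000000; V(2,2) = max -> 0.000000
  V(1,0) = exp(-r*dt) * [p*0.426168 + (1-p)*0.120832] = 0.268525; exercise = 0.248238; V(1,0) = max -> 0.268525
  V(1,1) = exp(-r*dt) * [p*0.120832 + (1-p)*0.000000] = 0.058816; exercise = 0.000000; V(1,1) = max -> 0.058816
  V(0,0) = exp(-r*dt) * [p*0.268525 + (1-p)*0.058816] = 0.160440; exercise = 0.100000; V(0,0) = max -> 0.160440


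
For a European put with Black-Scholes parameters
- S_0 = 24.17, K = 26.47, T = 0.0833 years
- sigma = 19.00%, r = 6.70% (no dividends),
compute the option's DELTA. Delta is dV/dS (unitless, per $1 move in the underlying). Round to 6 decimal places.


Answer: Delta = -0.936797

Derivation:
d1 = -1.5284331861; d2 = -1.5832704909
phi(d1) = 0.1240596804; exp(-qT) = 1.0000000000; exp(-rT) = 0.9944344454
N(-d1) = 0.9367974897
Delta = -exp(-qT) * N(-d1) = -1.0000000000 * 0.9367974897 = -0.936797


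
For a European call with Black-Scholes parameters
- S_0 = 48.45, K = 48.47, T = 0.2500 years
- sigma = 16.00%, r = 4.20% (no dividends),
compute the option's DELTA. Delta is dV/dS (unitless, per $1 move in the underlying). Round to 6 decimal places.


d1 = 0.1660911060; d2 = 0.0860911060
phi(d1) = 0.3934773941; exp(-qT) = 1.0000000000; exp(-rT) = 0.9895549326
N(d1) = 0.5659573733
Delta = exp(-qT) * N(d1) = 1.0000000000 * 0.5659573733 = 0.565957

Answer: Delta = 0.565957


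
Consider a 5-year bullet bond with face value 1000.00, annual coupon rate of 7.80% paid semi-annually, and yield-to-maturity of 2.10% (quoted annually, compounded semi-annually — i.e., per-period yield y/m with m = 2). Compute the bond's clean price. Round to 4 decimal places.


Coupon per period c = face * coupon_rate / m = 39.000000
Periods per year m = 2; per-period yield y/m = 0.010500
Number of cashflows N = 10
Cashflows (t years, CF_t, discount factor 1/(1+y/m)^(m*t), PV):
  t = 0.5000: CF_t = 39.000000, DF = 0.989609, PV = 38.594755
  t = 1.0000: CF_t = 39.000000, DF = 0.979326, PV = 38.193721
  t = 1.5000: CF_t = 39.000000, DF = 0.969150, PV = 37.796854
  t = 2.0000: CF_t = 39.000000, DF = 0.959080, PV = 37.404111
  t = 2.5000: CF_t = 39.000000, DF = 0.949114, PV = 37.015449
  t = 3.0000: CF_t = 39.000000, DF = 0.939252, PV = 36.630825
  t = 3.5000: CF_t = 39.000000, DF = 0.929492, PV = 36.250198
  t = 4.0000: CF_t = 39.000000, DF = 0.919834, PV = 35.873526
  t = 4.5000: CF_t = 39.000000, DF = 0.910276, PV = 35.500768
  t = 5.0000: CF_t = 1039.000000, DF = 0.900818, PV = 935.949397
Price P = sum_t PV_t = 1269.209604

Answer: Price = 1269.2096


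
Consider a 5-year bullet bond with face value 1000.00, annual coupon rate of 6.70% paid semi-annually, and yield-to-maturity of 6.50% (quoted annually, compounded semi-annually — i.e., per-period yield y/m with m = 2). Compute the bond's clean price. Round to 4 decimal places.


Answer: Price = 1008.4224

Derivation:
Coupon per period c = face * coupon_rate / m = 33.500000
Periods per year m = 2; per-period yield y/m = 0.032500
Number of cashflows N = 10
Cashflows (t years, CF_t, discount factor 1/(1+y/m)^(m*t), PV):
  t = 0.5000: CF_t = 33.500000, DF = 0.968523, PV = 32.445521
  t = 1.0000: CF_t = 33.500000, DF = 0.938037, PV = 31.424233
  t = 1.5000: CF_t = 33.500000, DF = 0.908510, PV = 30.435093
  t = 2.0000: CF_t = 33.500000, DF = 0.879913, PV = 29.477087
  t = 2.5000: CF_t = 33.500000, DF = 0.852216, PV = 28.549237
  t = 3.0000: CF_t = 33.500000, DF = 0.825391, PV = 27.650593
  t = 3.5000: CF_t = 33.500000, DF = 0.799410, PV = 26.780235
  t = 4.0000: CF_t = 33.500000, DF = 0.774247, PV = 25.937274
  t = 4.5000: CF_t = 33.500000, DF = 0.749876, PV = 25.120846
  t = 5.0000: CF_t = 1033.500000, DF = 0.726272, PV = 750.602277
Price P = sum_t PV_t = 1008.422395


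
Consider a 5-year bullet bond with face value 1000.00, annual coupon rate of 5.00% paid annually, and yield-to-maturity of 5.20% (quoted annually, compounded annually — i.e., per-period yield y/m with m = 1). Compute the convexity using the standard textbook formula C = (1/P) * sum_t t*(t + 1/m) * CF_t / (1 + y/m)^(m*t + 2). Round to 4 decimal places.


Answer: Convexity = 23.8297

Derivation:
Coupon per period c = face * coupon_rate / m = 50.000000
Periods per year m = 1; per-period yield y/m = 0.052000
Number of cashflows N = 5
Cashflows (t years, CF_t, discount factor 1/(1+y/m)^(m*t), PV):
  t = 1.0000: CF_t = 50.000000, DF = 0.950570, PV = 47.528517
  t = 2.0000: CF_t = 50.000000, DF = 0.903584, PV = 45.179199
  t = 3.0000: CF_t = 50.000000, DF = 0.858920, PV = 42.946006
  t = 4.0000: CF_t = 50.000000, DF = 0.816464, PV = 40.823200
  t = 5.0000: CF_t = 1050.000000, DF = 0.776106, PV = 814.911788
Price P = sum_t PV_t = 991.388710
Convexity numerator sum_t t*(t + 1/m) * CF_t / (1+y/m)^(m*t + 2):
  t = 1.0000: term = 85.892013
  t = 2.0000: term = 244.939200
  t = 3.0000: term = 465.663879
  t = 4.0000: term = 737.743788
  t = 5.0000: term = 22090.236987
Convexity = (1/P) * sum = 23624.475866 / 991.388710 = 23.829680


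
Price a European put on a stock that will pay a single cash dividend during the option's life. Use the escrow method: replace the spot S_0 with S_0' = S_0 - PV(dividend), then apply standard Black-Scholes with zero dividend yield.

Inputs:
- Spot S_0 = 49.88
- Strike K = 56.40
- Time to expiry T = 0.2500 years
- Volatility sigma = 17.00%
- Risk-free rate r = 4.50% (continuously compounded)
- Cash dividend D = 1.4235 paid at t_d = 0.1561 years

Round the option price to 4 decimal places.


Answer: Price = 7.3935

Derivation:
PV(D) = D * exp(-r * t_d) = 1.4235 * 0.99300011 = 1.41353566
S_0' = S_0 - PV(D) = 49.8800 - 1.41353566 = 48.46646434
d1 = (ln(S_0'/K) + (r + sigma^2/2)*T) / (sigma*sqrt(T)) = -1.60864184
d2 = d1 - sigma*sqrt(T) = -1.69364184
exp(-rT) = 0.98881304
N(-d1) = 0.94615266; N(-d2) = 0.95483332
P = K * exp(-rT) * N(-d2) - S_0' * N(-d1) = 56.4000 * 0.98881304 * 0.95483332 - 48.46646434 * 0.94615266 = 7.3935
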